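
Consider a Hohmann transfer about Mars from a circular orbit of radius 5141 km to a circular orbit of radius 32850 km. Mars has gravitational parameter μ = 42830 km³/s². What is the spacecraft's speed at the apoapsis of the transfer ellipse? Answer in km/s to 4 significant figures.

The Hohmann ellipse has a_t = (r₁ + r₂)/2 = 18995.5 km.
The apoapsis of the transfer ellipse is at r = 32850 km.
Applying v² = μ(2/r − 1/a_t): v = 0.5940 km/s.

v = 0.5940 km/s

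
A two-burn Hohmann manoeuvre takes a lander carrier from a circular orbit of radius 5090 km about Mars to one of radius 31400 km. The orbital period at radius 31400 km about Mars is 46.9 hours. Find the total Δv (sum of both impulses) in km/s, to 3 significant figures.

Δv = 1.46 km/s

From Kepler's third law T² = 4π²r³/μ at r = 31400 km, T = 46.9 hours = 46.9 × 3600 s = 1.6884×10^5 s: μ = 4π²r³/T² = 42874.4 km³/s².
The Hohmann ellipse has a_t = (r₁ + r₂)/2 = 18245 km.
Circular speed at r₁: v₁ = √(μ/r₁) = √(42874.4/5090) = 2.90229 km/s.
Transfer-orbit speed at r₁ (vis-viva equation): v_p = √[μ(2/r₁ − 1/a_t)] = 3.80744 km/s.
First burn Δv₁ = |v_p − v₁| = 0.90515 km/s.
At r₂, v₂ = √(μ/r₂) = 1.16851 km/s.
Transfer-orbit speed at r₂: v_a = √[μ(2/r₂ − 1/a_t)] = 0.617193 km/s.
Second burn Δv₂ = |v₂ − v_a| = 0.55132 km/s.
Total Δv = Δv₁ + Δv₂ = 1.456 km/s.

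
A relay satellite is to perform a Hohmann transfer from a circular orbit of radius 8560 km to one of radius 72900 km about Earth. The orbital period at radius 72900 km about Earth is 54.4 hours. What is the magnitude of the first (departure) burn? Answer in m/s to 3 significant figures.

Δv₁ = 2310 m/s

From Kepler's third law T² = 4π²r³/μ at r = 72900 km, T = 54.4 hours = 54.4 × 3600 s = 1.9584×10^5 s: μ = 4π²r³/T² = 3.98786×10^5 km³/s².
Semi-major axis of the transfer orbit: a_t = (8560 + 72900)/2 = 40730 km.
Circular speed at r = 8560 km: v_c = √(μ/r) = 6.825 km/s.
Transfer-orbit speed at the same r (vis-viva, a = a_t): v_t = √[μ(2/r − 1/a_t)] = 9.131 km/s.
Δv₁ = |v_t − v_c| = |9.131 − 6.825| = 2.306 km/s.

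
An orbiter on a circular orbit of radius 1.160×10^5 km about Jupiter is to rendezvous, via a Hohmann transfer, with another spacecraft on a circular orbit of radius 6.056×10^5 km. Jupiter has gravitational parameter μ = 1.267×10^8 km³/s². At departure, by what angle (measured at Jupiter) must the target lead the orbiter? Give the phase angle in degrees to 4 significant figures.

φ = 97.23°

The Hohmann ellipse has a_t = (r₁ + r₂)/2 = 3.608×10^5 km.
The half-period of the transfer ellipse is t = π√(a_t³/μ) = 60486.9 s.
The target's mean motion on its circular orbit is ω₂ = √(μ/r₂³) = 2.38841×10^-5 rad/s.
Angle swept by the target during transfer: ω₂·t = 1.44468 rad = 82.77°.
Arrival is 180° from departure on the ellipse, so φ = 180° − 82.77° = 97.23°.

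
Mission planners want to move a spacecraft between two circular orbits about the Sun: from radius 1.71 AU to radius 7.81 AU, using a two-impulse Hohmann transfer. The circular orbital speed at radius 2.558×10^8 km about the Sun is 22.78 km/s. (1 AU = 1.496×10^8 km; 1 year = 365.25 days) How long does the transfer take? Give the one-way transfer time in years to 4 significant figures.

From the circular-orbit relation v² = μ/r at r = 2.558×10^8 km: μ = v²r = (22.78)² × 2.558×10^8 = 1.32742×10^11 km³/s².
In km: r₁ = 1.71 × 1.496×10^8 = 2.55816×10^8 km; r₂ = 7.81 × 1.496×10^8 = 1.168376×10^9 km.
Semi-major axis of the transfer orbit: a_t = (2.55816×10^8 + 1.168376×10^9)/2 = 7.12096×10^8 km.
Half the transfer-orbit period gives t = π√(a_t³/μ) = 1.6385×10^8 s.
Converting: 1.6385×10^8 s ÷ 3.15576×10^7 s/year (365.25 × 86400) = 5.192 years.

t = 5.192 years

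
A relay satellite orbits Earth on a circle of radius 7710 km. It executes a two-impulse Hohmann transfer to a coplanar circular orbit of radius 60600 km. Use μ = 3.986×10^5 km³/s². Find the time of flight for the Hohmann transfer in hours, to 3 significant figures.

Transfer-ellipse semi-major axis a_t = (r₁ + r₂)/2 = (7710 + 60600)/2 = 34155 km.
Half the transfer-orbit period gives t = π√(a_t³/μ) = 31409.6 s.
Converting: 31409.6 s ÷ 3600 s/hour = 8.72 hours.

t = 8.72 hours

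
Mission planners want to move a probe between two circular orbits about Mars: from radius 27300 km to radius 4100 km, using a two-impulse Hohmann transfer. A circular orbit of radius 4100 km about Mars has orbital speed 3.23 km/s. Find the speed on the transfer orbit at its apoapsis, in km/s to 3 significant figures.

v = 0.640 km/s

From the circular-orbit relation v² = μ/r at r = 4100 km: μ = v²r = (3.23)² × 4100 = 42774.9 km³/s².
Semi-major axis of the transfer orbit: a_t = (27300 + 4100)/2 = 15700 km.
At apoapsis, r = 27300 km.
Vis-viva: v = √[μ(2/r − 1/a_t)] = √[42774.9 × (2/27300 − 1/15700)] = 0.6397 km/s.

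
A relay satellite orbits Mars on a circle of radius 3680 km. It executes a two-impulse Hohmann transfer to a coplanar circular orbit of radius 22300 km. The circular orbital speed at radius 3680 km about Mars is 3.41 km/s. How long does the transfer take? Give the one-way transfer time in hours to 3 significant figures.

From the circular-orbit relation v² = μ/r at r = 3680 km: μ = v²r = (3.41)² × 3680 = 42791.4 km³/s².
The Hohmann ellipse has a_t = (r₁ + r₂)/2 = 12990 km.
Half the transfer-orbit period gives t = π√(a_t³/μ) = 22485 s.
Converting: 22485 s ÷ 3600 s/hour = 6.25 hours.

t = 6.25 hours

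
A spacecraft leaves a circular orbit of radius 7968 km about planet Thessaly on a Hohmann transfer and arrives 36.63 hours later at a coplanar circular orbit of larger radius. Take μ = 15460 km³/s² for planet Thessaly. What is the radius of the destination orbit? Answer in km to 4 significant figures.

r₂ = 52210 km

Transfer time t = 36.63 hours = 1.31868×10^5 s, and t = π√(a_t³/μ).
So a_t = (μ t²/π²)^(1/3) = (15460 × (1.31868×10^5)² / π²)^(1/3) = 30088 km.
Since a_t = (r₁ + r₂)/2, r₂ = 2a_t − r₁ = 2×30088 − 7968 = 52208 km.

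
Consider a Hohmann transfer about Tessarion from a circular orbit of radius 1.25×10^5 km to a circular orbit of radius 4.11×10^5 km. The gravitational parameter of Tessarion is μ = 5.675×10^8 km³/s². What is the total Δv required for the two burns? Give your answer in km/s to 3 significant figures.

The Hohmann ellipse has a_t = (r₁ + r₂)/2 = 2.680×10^5 km.
At r₁ the circular-orbit speed is v₁ = √(μ/r₁) = 67.38 km/s.
On the transfer ellipse at r₁, v² = μ(2/r − 1/a) gives v_p = √[μ(2/r₁ − 1/a_t)] = 83.44 km/s.
First burn Δv₁ = |v_p − v₁| = 16.06 km/s.
At r₂, v₂ = √(μ/r₂) = 37.16 km/s.
Transfer-orbit speed at r₂: v_a = √[μ(2/r₂ − 1/a_t)] = 25.38 km/s.
Second burn Δv₂ = |v₂ − v_a| = 11.78 km/s.
Total Δv = Δv₁ + Δv₂ = 27.84 km/s.

Δv = 27.8 km/s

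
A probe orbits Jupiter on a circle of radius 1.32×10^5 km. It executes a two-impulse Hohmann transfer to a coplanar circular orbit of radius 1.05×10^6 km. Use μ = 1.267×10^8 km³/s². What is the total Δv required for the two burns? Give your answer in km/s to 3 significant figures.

Δv = 16.1 km/s

Semi-major axis of the transfer orbit: a_t = (1.320×10^5 + 1.050×10^6)/2 = 5.910×10^5 km.
At r₁ the circular-orbit speed is v₁ = √(μ/r₁) = 30.981 km/s.
On the transfer ellipse at r₁, v² = μ(2/r − 1/a) gives v_p = √[μ(2/r₁ − 1/a_t)] = 41.295 km/s.
First burn Δv₁ = |v_p − v₁| = 10.314 km/s.
At r₂, v₂ = √(μ/r₂) = 10.9848 km/s.
Transfer-orbit speed at r₂: v_a = √[μ(2/r₂ − 1/a_t)] = 5.19143 km/s.
Second burn Δv₂ = |v₂ − v_a| = 5.7934 km/s.
Total Δv = Δv₁ + Δv₂ = 16.11 km/s.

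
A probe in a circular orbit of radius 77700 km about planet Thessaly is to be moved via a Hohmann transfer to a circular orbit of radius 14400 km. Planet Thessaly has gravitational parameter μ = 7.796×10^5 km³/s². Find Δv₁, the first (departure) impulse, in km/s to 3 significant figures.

Δv₁ = 1.40 km/s

Semi-major axis of the transfer orbit: a_t = (77700 + 14400)/2 = 46050 km.
On the circular orbit at r = 77700 km, v_c = √(μ/r) = 3.1676 km/s.
Vis-viva on the transfer ellipse at r = 77700 km gives v_t = √[μ(2/r − 1/a_t)] = 1.7713 km/s.
Δv₁ = |v_t − v_c| = |1.7713 − 3.1676| = 1.396 km/s.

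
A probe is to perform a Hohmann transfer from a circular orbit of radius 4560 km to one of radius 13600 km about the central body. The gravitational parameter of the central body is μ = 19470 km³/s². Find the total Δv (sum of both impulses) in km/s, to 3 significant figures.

Δv = 0.811 km/s

Semi-major axis of the transfer orbit: a_t = (4560 + 13600)/2 = 9080 km.
At r₁ the circular-orbit speed is v₁ = √(μ/r₁) = 2.06633 km/s.
On the transfer ellipse at r₁, vis-viva gives v_p = √[μ(2/r₁ − 1/a_t)] = 2.52887 km/s.
First burn Δv₁ = |v_p − v₁| = 0.4625 km/s.
At r₂, v₂ = √(μ/r₂) = 1.1965 km/s.
Transfer-orbit speed at r₂: v_a = √[μ(2/r₂ − 1/a_t)] = 0.84792 km/s.
Second burn Δv₂ = |v₂ − v_a| = 0.3486 km/s.
Total Δv = Δv₁ + Δv₂ = 0.8111 km/s.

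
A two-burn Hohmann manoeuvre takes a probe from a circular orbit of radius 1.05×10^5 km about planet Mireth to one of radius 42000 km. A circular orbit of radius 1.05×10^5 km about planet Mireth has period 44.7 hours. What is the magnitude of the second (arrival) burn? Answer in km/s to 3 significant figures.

From Kepler's third law T² = 4π²r³/μ at r = 1.05×10^5 km, T = 44.7 hours = 44.7 × 3600 s = 1.6092×10^5 s: μ = 4π²r³/T² = 1.76485×10^6 km³/s².
The Hohmann ellipse has a_t = (r₁ + r₂)/2 = 73500 km.
Circular speed at r = 42000 km: v_c = √(μ/r) = 6.482 km/s.
Transfer-orbit speed at the same r (vis-viva, a = a_t): v_t = √[μ(2/r − 1/a_t)] = 7.748 km/s.
Δv₂ = |v_t − v_c| = |7.748 − 6.482| = 1.266 km/s.

Δv₂ = 1.27 km/s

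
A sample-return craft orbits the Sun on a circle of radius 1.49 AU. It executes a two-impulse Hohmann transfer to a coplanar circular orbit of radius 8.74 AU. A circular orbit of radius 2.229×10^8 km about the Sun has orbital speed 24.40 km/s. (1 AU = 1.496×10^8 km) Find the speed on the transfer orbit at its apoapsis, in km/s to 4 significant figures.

From the circular-orbit relation v² = μ/r at r = 2.229×10^8 km: μ = v²r = (24.40)² × 2.229×10^8 = 1.32706×10^11 km³/s².
In km: r₁ = 1.49 × 1.496×10^8 = 2.22904×10^8 km; r₂ = 8.74 × 1.496×10^8 = 1.307504×10^9 km.
The Hohmann ellipse has a_t = (r₁ + r₂)/2 = 7.65204×10^8 km.
At apoapsis, r = 1.307504×10^9 km.
From the vis-viva equation, v = √[μ(2/r − 1/a_t)] = 5.437 km/s.

v = 5.437 km/s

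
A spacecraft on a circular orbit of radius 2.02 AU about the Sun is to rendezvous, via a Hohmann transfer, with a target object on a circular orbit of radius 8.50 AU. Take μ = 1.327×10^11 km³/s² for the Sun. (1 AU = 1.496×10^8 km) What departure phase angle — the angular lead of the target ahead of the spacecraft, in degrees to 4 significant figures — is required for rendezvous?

φ = 92.38°

In km: r₁ = 2.02 × 1.496×10^8 = 3.02192×10^8 km; r₂ = 8.50 × 1.496×10^8 = 1.2716×10^9 km.
The Hohmann ellipse has a_t = (r₁ + r₂)/2 = 7.86896×10^8 km.
The half-period of the transfer ellipse is t = π√(a_t³/μ) = 1.90366×10^8 s.
The target's mean motion on its circular orbit is ω₂ = √(μ/r₂³) = 8.03359×10^-9 rad/s.
Angle swept by the target during transfer: ω₂·t = 1.5293 rad = 87.62°.
The spacecraft traverses 180° on the transfer ellipse, so the target must lead by 180° − 87.62° = 92.38°.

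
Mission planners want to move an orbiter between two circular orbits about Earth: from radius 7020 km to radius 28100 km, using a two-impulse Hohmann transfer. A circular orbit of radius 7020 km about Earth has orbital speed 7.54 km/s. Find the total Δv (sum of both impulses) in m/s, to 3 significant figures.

From the circular-orbit relation v² = μ/r at r = 7020 km: μ = v²r = (7.54)² × 7020 = 3.99098×10^5 km³/s².
Transfer-ellipse semi-major axis a_t = (r₁ + r₂)/2 = (7020 + 28100)/2 = 17560 km.
Circular speed at r₁: v₁ = √(μ/r₁) = √(3.99098×10^5/7020) = 7.540 km/s.
Transfer-orbit speed at r₁ (vis-viva): v_p = √[μ(2/r₁ − 1/a_t)] = 9.538 km/s.
First burn Δv₁ = |v_p − v₁| = 1.998 km/s.
Circular speed at r₂: v₂ = √(μ/r₂) = 3.769 km/s.
Transfer-orbit speed at r₂: v_a = √[μ(2/r₂ − 1/a_t)] = 2.383 km/s.
Second burn Δv₂ = |v₂ − v_a| = 1.386 km/s.
Δv = Δv₁ + Δv₂ = 1.998 + 1.386 = 3.384 km/s.

Δv = 3380 m/s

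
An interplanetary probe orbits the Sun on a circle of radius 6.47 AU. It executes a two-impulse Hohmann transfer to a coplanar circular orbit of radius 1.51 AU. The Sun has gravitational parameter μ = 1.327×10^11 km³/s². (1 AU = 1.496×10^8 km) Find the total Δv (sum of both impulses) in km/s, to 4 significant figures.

Δv = 11.13 km/s

In km: r₁ = 6.47 × 1.496×10^8 = 9.67912×10^8 km; r₂ = 1.51 × 1.496×10^8 = 2.25896×10^8 km.
The Hohmann ellipse has a_t = (r₁ + r₂)/2 = 5.96904×10^8 km.
Circular speed at r₁: v₁ = √(μ/r₁) = √(1.327×10^11/9.67912×10^8) = 11.709 km/s.
Transfer-orbit speed at r₁ (vis-viva): v_a = √[μ(2/r₁ − 1/a_t)] = 7.2031 km/s.
First burn Δv₁ = |v_a − v₁| = 4.506 km/s.
At r₂, v₂ = √(μ/r₂) = 24.23713 km/s.
Transfer-orbit speed at r₂: v_p = √[μ(2/r₂ − 1/a_t)] = 30.86362 km/s.
Second burn Δv₂ = |v₂ − v_p| = 6.626 km/s.
Total Δv = Δv₁ + Δv₂ = 11.13 km/s.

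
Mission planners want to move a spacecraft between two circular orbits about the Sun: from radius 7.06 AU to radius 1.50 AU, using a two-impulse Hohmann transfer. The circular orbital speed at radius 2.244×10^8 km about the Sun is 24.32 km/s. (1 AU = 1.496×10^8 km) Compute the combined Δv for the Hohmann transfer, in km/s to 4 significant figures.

From the circular-orbit relation v² = μ/r at r = 2.244×10^8 km: μ = v²r = (24.32)² × 2.244×10^8 = 1.32724×10^11 km³/s².
In km: r₁ = 7.06 × 1.496×10^8 = 1.056176×10^9 km; r₂ = 1.50 × 1.496×10^8 = 2.244×10^8 km.
Semi-major axis of the transfer orbit: a_t = (1.056176×10^9 + 2.244×10^8)/2 = 6.40288×10^8 km.
At r₁ the circular-orbit speed is v₁ = √(μ/r₁) = 11.21 km/s.
Transfer-orbit speed at r₁ (v² = μ(2/r − 1/a)): v_a = √[μ(2/r₁ − 1/a_t)] = 6.636 km/s.
First burn Δv₁ = |v_a − v₁| = 4.574 km/s.
Circular speed at r₂: v₂ = √(μ/r₂) = 24.320 km/s.
Transfer-orbit speed at r₂: v_p = √[μ(2/r₂ − 1/a_t)] = 31.235 km/s.
Second burn Δv₂ = |v₂ − v_p| = 6.915 km/s.
Δv = Δv₁ + Δv₂ = 4.574 + 6.915 = 11.49 km/s.

Δv = 11.49 km/s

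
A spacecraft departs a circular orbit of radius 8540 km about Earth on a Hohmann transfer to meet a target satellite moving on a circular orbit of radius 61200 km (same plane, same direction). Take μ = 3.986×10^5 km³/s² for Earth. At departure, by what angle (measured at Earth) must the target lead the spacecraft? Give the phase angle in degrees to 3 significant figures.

The Hohmann ellipse has a_t = (r₁ + r₂)/2 = 34870 km.
Transfer time t = π√(a_t³/μ) = 32400 s.
The target's mean motion on its circular orbit is ω₂ = √(μ/r₂³) = 4.170×10^-5 rad/s.
Angle swept by the target during transfer: ω₂·t = 1.351 rad = 77.41°.
Arrival is 180° from departure on the ellipse, so φ = 180° − 77.41° = 103°.

φ = 103°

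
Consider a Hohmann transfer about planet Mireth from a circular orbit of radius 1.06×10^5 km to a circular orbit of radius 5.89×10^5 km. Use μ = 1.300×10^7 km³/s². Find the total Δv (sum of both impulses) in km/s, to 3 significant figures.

Δv = 5.45 km/s

Transfer-ellipse semi-major axis a_t = (r₁ + r₂)/2 = (1.060×10^5 + 5.890×10^5)/2 = 3.475×10^5 km.
At r₁ the circular-orbit speed is v₁ = √(μ/r₁) = 11.0744 km/s.
On the transfer ellipse at r₁, vis-viva equation gives v_p = √[μ(2/r₁ − 1/a_t)] = 14.4178 km/s.
First burn Δv₁ = |v_p − v₁| = 3.3434 km/s.
At r₂, v₂ = √(μ/r₂) = 4.6980 km/s.
Transfer-orbit speed at r₂: v_a = √[μ(2/r₂ − 1/a_t)] = 2.5947 km/s.
Second burn Δv₂ = |v₂ − v_a| = 2.1033 km/s.
Total Δv = Δv₁ + Δv₂ = 5.447 km/s.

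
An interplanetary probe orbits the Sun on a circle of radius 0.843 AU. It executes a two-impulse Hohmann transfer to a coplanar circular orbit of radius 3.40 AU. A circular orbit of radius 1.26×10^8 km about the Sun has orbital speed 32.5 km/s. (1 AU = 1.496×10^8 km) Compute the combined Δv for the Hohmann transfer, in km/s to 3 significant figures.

From the circular-orbit relation v² = μ/r at r = 1.26×10^8 km: μ = v²r = (32.5)² × 1.26×10^8 = 1.33088×10^11 km³/s².
In km: r₁ = 0.843 × 1.496×10^8 = 1.261128×10^8 km; r₂ = 3.40 × 1.496×10^8 = 5.0864×10^8 km.
Semi-major axis of the transfer orbit: a_t = (1.261128×10^8 + 5.0864×10^8)/2 = 3.173764×10^8 km.
Circular speed at r₁: v₁ = √(μ/r₁) = √(1.33088×10^11/1.261128×10^8) = 32.49 km/s.
Transfer-orbit speed at r₁ (vis-viva): v_p = √[μ(2/r₁ − 1/a_t)] = 41.13 km/s.
First burn Δv₁ = |v_p − v₁| = 8.640 km/s.
At r₂, v₂ = √(μ/r₂) = 16.176 km/s.
Transfer-orbit speed at r₂: v_a = √[μ(2/r₂ − 1/a_t)] = 10.197 km/s.
Second burn Δv₂ = |v₂ − v_a| = 5.979 km/s.
Δv = Δv₁ + Δv₂ = 8.640 + 5.979 = 14.62 km/s.

Δv = 14.6 km/s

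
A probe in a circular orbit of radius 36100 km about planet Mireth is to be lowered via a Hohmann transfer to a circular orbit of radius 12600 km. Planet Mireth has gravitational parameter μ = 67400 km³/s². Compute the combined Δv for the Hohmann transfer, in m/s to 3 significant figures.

Transfer-ellipse semi-major axis a_t = (r₁ + r₂)/2 = (36100 + 12600)/2 = 24350 km.
At r₁ the circular-orbit speed is v₁ = √(μ/r₁) = 1.3664 km/s.
Transfer-orbit speed at r₁ (vis-viva): v_a = √[μ(2/r₁ − 1/a_t)] = 0.98291 km/s.
First burn Δv₁ = |v_a − v₁| = 0.3835 km/s.
At r₂, v₂ = √(μ/r₂) = 2.3128 km/s.
Transfer-orbit speed at r₂: v_p = √[μ(2/r₂ − 1/a_t)] = 2.8161 km/s.
Second burn Δv₂ = |v₂ − v_p| = 0.5033 km/s.
Total Δv = Δv₁ + Δv₂ = 0.8868 km/s.

Δv = 887 m/s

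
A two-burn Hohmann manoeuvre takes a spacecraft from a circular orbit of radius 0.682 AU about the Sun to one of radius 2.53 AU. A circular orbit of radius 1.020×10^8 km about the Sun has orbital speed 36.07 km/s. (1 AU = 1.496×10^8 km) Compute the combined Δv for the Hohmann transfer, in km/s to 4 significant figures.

Δv = 15.72 km/s

From the circular-orbit relation v² = μ/r at r = 1.020×10^8 km: μ = v²r = (36.07)² × 1.020×10^8 = 1.32707×10^11 km³/s².
In km: r₁ = 0.682 × 1.496×10^8 = 1.020272×10^8 km; r₂ = 2.53 × 1.496×10^8 = 3.78488×10^8 km.
The Hohmann ellipse has a_t = (r₁ + r₂)/2 = 2.402576×10^8 km.
Circular speed at r₁: v₁ = √(μ/r₁) = √(1.32707×10^11/1.020272×10^8) = 36.065 km/s.
On the transfer ellipse at r₁, v² = μ(2/r − 1/a) gives v_p = √[μ(2/r₁ − 1/a_t)] = 45.266 km/s.
First burn Δv₁ = |v_p − v₁| = 9.201 km/s.
Circular speed at r₂: v₂ = √(μ/r₂) = 18.725 km/s.
Transfer-orbit speed at r₂: v_a = √[μ(2/r₂ − 1/a_t)] = 12.202 km/s.
Second burn Δv₂ = |v₂ − v_a| = 6.523 km/s.
Δv = Δv₁ + Δv₂ = 9.201 + 6.523 = 15.72 km/s.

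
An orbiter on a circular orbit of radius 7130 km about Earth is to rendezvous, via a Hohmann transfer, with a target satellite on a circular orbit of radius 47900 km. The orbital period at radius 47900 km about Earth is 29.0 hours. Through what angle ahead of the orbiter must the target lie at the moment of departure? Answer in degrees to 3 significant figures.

φ = 102°

From Kepler's third law T² = 4π²r³/μ at r = 47900 km, T = 29.0 hours = 29.0 × 3600 s = 1.044×10^5 s: μ = 4π²r³/T² = 3.98075×10^5 km³/s².
Semi-major axis of the transfer orbit: a_t = (7130 + 47900)/2 = 27515 km.
Transfer time t = π√(a_t³/μ) = 22725.9 s.
The target's mean motion on its circular orbit is ω₂ = √(μ/r₂³) = 6.01838×10^-5 rad/s.
Angle swept by the target during transfer: ω₂·t = 1.36773 rad = 78.37°.
Arrival is 180° from departure on the ellipse, so φ = 180° − 78.37° = 102°.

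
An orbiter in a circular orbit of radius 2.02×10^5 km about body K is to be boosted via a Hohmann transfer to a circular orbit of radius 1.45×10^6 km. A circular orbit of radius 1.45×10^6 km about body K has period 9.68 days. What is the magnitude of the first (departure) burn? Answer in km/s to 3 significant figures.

Δv₁ = 9.48 km/s

From Kepler's third law T² = 4π²r³/μ at r = 1.45×10^6 km, T = 9.68 days = 9.68 × 86400 s = 8.36352×10^5 s: μ = 4π²r³/T² = 1.72062×10^8 km³/s².
Transfer-ellipse semi-major axis a_t = (r₁ + r₂)/2 = (2.020×10^5 + 1.450×10^6)/2 = 8.260×10^5 km.
Circular speed at r = 2.020×10^5 km: v_c = √(μ/r) = 29.1855 km/s.
Vis-viva on the transfer ellipse at r = 2.020×10^5 km gives v_t = √[μ(2/r − 1/a_t)] = 38.6688 km/s.
Δv₁ = |v_t − v_c| = |38.6688 − 29.1855| = 9.483 km/s.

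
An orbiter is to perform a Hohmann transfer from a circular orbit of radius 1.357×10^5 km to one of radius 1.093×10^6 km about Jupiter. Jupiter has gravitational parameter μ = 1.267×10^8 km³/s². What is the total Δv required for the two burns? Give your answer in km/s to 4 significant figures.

Δv = 15.91 km/s

The Hohmann ellipse has a_t = (r₁ + r₂)/2 = 6.1435×10^5 km.
Circular speed at r₁: v₁ = √(μ/r₁) = √(1.267×10^8/1.357×10^5) = 30.56 km/s.
Transfer-orbit speed at r₁ (v² = μ(2/r − 1/a)): v_p = √[μ(2/r₁ − 1/a_t)] = 40.76 km/s.
First burn Δv₁ = |v_p − v₁| = 10.20 km/s.
Circular speed at r₂: v₂ = √(μ/r₂) = 10.7666 km/s.
Transfer-orbit speed at r₂: v_a = √[μ(2/r₂ − 1/a_t)] = 5.06011 km/s.
Second burn Δv₂ = |v₂ − v_a| = 5.706 km/s.
Total Δv = Δv₁ + Δv₂ = 15.91 km/s.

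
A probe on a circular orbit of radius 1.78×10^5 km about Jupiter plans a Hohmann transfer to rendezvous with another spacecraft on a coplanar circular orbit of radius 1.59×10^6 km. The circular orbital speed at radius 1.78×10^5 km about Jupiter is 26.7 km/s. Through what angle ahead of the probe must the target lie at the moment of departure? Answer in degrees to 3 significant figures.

From the circular-orbit relation v² = μ/r at r = 1.78×10^5 km: μ = v²r = (26.7)² × 1.78×10^5 = 1.26894×10^8 km³/s².
The Hohmann ellipse has a_t = (r₁ + r₂)/2 = 8.840×10^5 km.
Transfer time t = π√(a_t³/μ) = 2.3180×10^5 s.
Target angular speed ω₂ = √(μ/r₂³) = 5.6186×10^-6 rad/s.
Angle swept by the target during transfer: ω₂·t = 1.3024 rad = 74.62°.
Arrival is 180° from departure on the ellipse, so φ = 180° − 74.62° = 105°.

φ = 105°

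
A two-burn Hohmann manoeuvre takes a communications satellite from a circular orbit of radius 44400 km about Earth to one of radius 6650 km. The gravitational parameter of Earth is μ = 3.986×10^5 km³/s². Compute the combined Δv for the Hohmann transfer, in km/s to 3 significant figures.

Δv = 3.94 km/s

The Hohmann ellipse has a_t = (r₁ + r₂)/2 = 25525 km.
At r₁ the circular-orbit speed is v₁ = √(μ/r₁) = 2.996 km/s.
On the transfer ellipse at r₁, v² = μ(2/r − 1/a) gives v_a = √[μ(2/r₁ − 1/a_t)] = 1.529 km/s.
First burn Δv₁ = |v_a − v₁| = 1.467 km/s.
Circular speed at r₂: v₂ = √(μ/r₂) = 7.7421 km/s.
Transfer-orbit speed at r₂: v_p = √[μ(2/r₂ − 1/a_t)] = 10.211 km/s.
Second burn Δv₂ = |v₂ − v_p| = 2.469 km/s.
Total Δv = Δv₁ + Δv₂ = 3.936 km/s.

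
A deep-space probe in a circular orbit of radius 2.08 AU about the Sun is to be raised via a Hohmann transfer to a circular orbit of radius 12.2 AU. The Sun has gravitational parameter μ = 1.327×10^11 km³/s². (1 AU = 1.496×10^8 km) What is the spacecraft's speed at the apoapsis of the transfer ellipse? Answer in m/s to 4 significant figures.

In km: r₁ = 2.08 × 1.496×10^8 = 3.11168×10^8 km; r₂ = 12.2 × 1.496×10^8 = 1.82512×10^9 km.
The Hohmann ellipse has a_t = (r₁ + r₂)/2 = 1.068144×10^9 km.
The apoapsis of the transfer ellipse is at r = 1.82512×10^9 km.
Vis-viva: v = √[μ(2/r − 1/a_t)] = √[1.327×10^11 × (2/1.82512×10^9 − 1/1.068144×10^9)] = 4.602 km/s.

v = 4602 m/s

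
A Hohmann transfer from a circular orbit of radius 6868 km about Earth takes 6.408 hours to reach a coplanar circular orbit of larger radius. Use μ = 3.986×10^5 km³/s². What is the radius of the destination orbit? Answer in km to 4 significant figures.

r₂ = 48740 km

Transfer time t = 6.408 hours = 23068.8 s, and t = π√(a_t³/μ).
So a_t = (μ t²/π²)^(1/3) = (3.986×10^5 × (23068.8)² / π²)^(1/3) = 27803 km.
Since a_t = (r₁ + r₂)/2, r₂ = 2a_t − r₁ = 2×27803 − 6868 = 48738 km.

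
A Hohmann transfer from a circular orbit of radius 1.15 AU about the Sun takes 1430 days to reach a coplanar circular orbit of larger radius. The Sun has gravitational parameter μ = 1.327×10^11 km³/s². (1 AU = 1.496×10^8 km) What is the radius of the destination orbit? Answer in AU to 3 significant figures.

In km: r₁ = 1.15 × 1.496×10^8 = 1.7204×10^8 km.
Transfer time t = 1430 days = 1.23552×10^8 s, and t = π√(a_t³/μ).
So a_t = (μ t²/π²)^(1/3) = (1.327×10^11 × (1.23552×10^8)² / π²)^(1/3) = 5.8987×10^8 km.
Since a_t = (r₁ + r₂)/2, r₂ = 2a_t − r₁ = 2×5.8987×10^8 − 1.7204×10^8 = 1.0077×10^9 km.
In AU: r₂ = 1.0077×10^9 / 1.496×10^8 = 6.74 AU.

r₂ = 6.74 AU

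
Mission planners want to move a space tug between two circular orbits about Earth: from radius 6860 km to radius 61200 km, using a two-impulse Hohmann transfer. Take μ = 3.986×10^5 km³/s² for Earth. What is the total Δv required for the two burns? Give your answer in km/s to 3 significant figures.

Δv = 4.01 km/s

The Hohmann ellipse has a_t = (r₁ + r₂)/2 = 34030 km.
Circular speed at r₁: v₁ = √(μ/r₁) = √(3.986×10^5/6860) = 7.62266 km/s.
On the transfer ellipse at r₁, v² = μ(2/r − 1/a) gives v_p = √[μ(2/r₁ − 1/a_t)] = 10.2224 km/s.
First burn Δv₁ = |v_p − v₁| = 2.600 km/s.
At r₂, v₂ = √(μ/r₂) = 2.552 km/s.
Transfer-orbit speed at r₂: v_a = √[μ(2/r₂ − 1/a_t)] = 1.146 km/s.
Second burn Δv₂ = |v₂ − v_a| = 1.406 km/s.
Total Δv = Δv₁ + Δv₂ = 4.006 km/s.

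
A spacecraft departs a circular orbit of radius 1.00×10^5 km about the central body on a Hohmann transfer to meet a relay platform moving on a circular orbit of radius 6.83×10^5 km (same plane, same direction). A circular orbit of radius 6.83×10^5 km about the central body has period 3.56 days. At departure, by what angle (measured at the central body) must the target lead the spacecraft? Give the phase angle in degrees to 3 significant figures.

From Kepler's third law T² = 4π²r³/μ at r = 6.83×10^5 km, T = 3.56 days = 3.56 × 86400 s = 3.07584×10^5 s: μ = 4π²r³/T² = 1.32952×10^8 km³/s².
Semi-major axis of the transfer orbit: a_t = (1.000×10^5 + 6.830×10^5)/2 = 3.915×10^5 km.
The half-period of the transfer ellipse is t = π√(a_t³/μ) = 66742 s.
The target's mean motion on its circular orbit is ω₂ = √(μ/r₂³) = 2.0428×10^-5 rad/s.
Angle swept by the target during transfer: ω₂·t = 1.3634 rad = 78.12°.
The spacecraft traverses 180° on the transfer ellipse, so the target must lead by 180° − 78.12° = 102°.

φ = 102°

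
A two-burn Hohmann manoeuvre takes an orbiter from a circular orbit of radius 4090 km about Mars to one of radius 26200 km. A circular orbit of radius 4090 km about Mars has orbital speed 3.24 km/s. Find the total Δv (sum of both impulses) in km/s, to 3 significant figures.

Δv = 1.64 km/s

From the circular-orbit relation v² = μ/r at r = 4090 km: μ = v²r = (3.24)² × 4090 = 42935.2 km³/s².
Transfer-ellipse semi-major axis a_t = (r₁ + r₂)/2 = (4090 + 26200)/2 = 15145 km.
At r₁ the circular-orbit speed is v₁ = √(μ/r₁) = 3.240 km/s.
Transfer-orbit speed at r₁ (vis-viva): v_p = √[μ(2/r₁ − 1/a_t)] = 4.261 km/s.
First burn Δv₁ = |v_p − v₁| = 1.021 km/s.
At r₂, v₂ = √(μ/r₂) = 1.28014 km/s.
Transfer-orbit speed at r₂: v_a = √[μ(2/r₂ − 1/a_t)] = 0.665247 km/s.
Second burn Δv₂ = |v₂ − v_a| = 0.6149 km/s.
Δv = Δv₁ + Δv₂ = 1.021 + 0.6149 = 1.636 km/s.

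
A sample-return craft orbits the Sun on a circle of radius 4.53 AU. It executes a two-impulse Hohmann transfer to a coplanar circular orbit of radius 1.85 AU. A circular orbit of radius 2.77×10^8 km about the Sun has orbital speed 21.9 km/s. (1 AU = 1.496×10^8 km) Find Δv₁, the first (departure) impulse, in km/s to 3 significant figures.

From the circular-orbit relation v² = μ/r at r = 2.77×10^8 km: μ = v²r = (21.9)² × 2.77×10^8 = 1.32852×10^11 km³/s².
In km: r₁ = 4.53 × 1.496×10^8 = 6.77688×10^8 km; r₂ = 1.85 × 1.496×10^8 = 2.7676×10^8 km.
Semi-major axis of the transfer orbit: a_t = (6.77688×10^8 + 2.7676×10^8)/2 = 4.77224×10^8 km.
Circular speed at r = 6.77688×10^8 km: v_c = √(μ/r) = 14.0013 km/s.
Vis-viva on the transfer ellipse at r = 6.77688×10^8 km gives v_t = √[μ(2/r − 1/a_t)] = 10.6625 km/s.
Δv₁ = |v_t − v_c| = |10.6625 − 14.0013| = 3.339 km/s.

Δv₁ = 3.34 km/s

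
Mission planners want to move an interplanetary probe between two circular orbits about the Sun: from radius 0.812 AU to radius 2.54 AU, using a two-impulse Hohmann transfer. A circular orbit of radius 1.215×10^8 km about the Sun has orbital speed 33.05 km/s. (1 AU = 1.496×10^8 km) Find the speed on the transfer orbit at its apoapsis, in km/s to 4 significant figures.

From the circular-orbit relation v² = μ/r at r = 1.215×10^8 km: μ = v²r = (33.05)² × 1.215×10^8 = 1.32715×10^11 km³/s².
In km: r₁ = 0.812 × 1.496×10^8 = 1.214752×10^8 km; r₂ = 2.54 × 1.496×10^8 = 3.79984×10^8 km.
Transfer-ellipse semi-major axis a_t = (r₁ + r₂)/2 = (1.214752×10^8 + 3.79984×10^8)/2 = 2.507296×10^8 km.
At apoapsis, r = 3.79984×10^8 km.
From the vis-viva equation, v = √[μ(2/r − 1/a_t)] = 13.01 km/s.

v = 13.01 km/s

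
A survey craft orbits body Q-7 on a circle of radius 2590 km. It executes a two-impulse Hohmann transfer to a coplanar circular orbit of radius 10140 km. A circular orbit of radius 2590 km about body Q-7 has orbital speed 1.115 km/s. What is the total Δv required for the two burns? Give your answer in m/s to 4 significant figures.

Δv = 496.4 m/s

From the circular-orbit relation v² = μ/r at r = 2590 km: μ = v²r = (1.115)² × 2590 = 3219.95 km³/s².
Semi-major axis of the transfer orbit: a_t = (2590 + 10140)/2 = 6365 km.
At r₁ the circular-orbit speed is v₁ = √(μ/r₁) = 1.1150 km/s.
On the transfer ellipse at r₁, vis-viva equation gives v_p = √[μ(2/r₁ − 1/a_t)] = 1.4073 km/s.
First burn Δv₁ = |v_p − v₁| = 0.2923 km/s.
Circular speed at r₂: v₂ = √(μ/r₂) = 0.56352 km/s.
Transfer-orbit speed at r₂: v_a = √[μ(2/r₂ − 1/a_t)] = 0.35946 km/s.
Second burn Δv₂ = |v₂ − v_a| = 0.2041 km/s.
Total Δv = Δv₁ + Δv₂ = 0.4964 km/s.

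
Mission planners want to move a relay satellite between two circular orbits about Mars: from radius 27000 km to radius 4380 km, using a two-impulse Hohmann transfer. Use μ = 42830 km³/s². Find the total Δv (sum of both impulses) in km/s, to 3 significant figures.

Semi-major axis of the transfer orbit: a_t = (27000 + 4380)/2 = 15690 km.
At r₁ the circular-orbit speed is v₁ = √(μ/r₁) = 1.25948 km/s.
On the transfer ellipse at r₁, v² = μ(2/r − 1/a) gives v_a = √[μ(2/r₁ − 1/a_t)] = 0.665454 km/s.
First burn Δv₁ = |v_a − v₁| = 0.5940 km/s.
Circular speed at r₂: v₂ = √(μ/r₂) = 3.127 km/s.
Transfer-orbit speed at r₂: v_p = √[μ(2/r₂ − 1/a_t)] = 4.102 km/s.
Second burn Δv₂ = |v₂ − v_p| = 0.9750 km/s.
Total Δv = Δv₁ + Δv₂ = 1.569 km/s.

Δv = 1.57 km/s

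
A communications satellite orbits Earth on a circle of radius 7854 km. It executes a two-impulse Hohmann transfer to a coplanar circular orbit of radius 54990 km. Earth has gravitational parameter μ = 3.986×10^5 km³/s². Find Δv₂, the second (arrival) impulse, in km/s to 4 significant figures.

Δv₂ = 1.346 km/s

Semi-major axis of the transfer orbit: a_t = (7854 + 54990)/2 = 31422 km.
Circular speed at r = 54990 km: v_c = √(μ/r) = 2.692 km/s.
Vis-viva on the transfer ellipse at r = 54990 km gives v_t = √[μ(2/r − 1/a_t)] = 1.346 km/s.
Δv₂ = |v_t − v_c| = |1.346 − 2.692| = 1.346 km/s.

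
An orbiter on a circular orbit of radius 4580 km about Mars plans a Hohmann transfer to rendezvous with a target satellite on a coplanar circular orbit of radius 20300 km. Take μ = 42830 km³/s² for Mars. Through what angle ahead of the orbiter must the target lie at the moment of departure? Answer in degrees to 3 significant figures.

φ = 93.7°

Semi-major axis of the transfer orbit: a_t = (4580 + 20300)/2 = 12440 km.
The half-period of the transfer ellipse is t = π√(a_t³/μ) = 21062.3 s.
The target's mean motion on its circular orbit is ω₂ = √(μ/r₂³) = 7.15534×10^-5 rad/s.
Angle swept by the target during transfer: ω₂·t = 1.50708 rad = 86.349°.
The orbiter traverses 180° on the transfer ellipse, so the target must lead by 180° − 86.349° = 93.7°.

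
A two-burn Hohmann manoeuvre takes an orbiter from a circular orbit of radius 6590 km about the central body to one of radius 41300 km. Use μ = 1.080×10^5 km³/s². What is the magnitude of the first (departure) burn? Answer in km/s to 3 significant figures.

Δv₁ = 1.27 km/s

Semi-major axis of the transfer orbit: a_t = (6590 + 41300)/2 = 23945 km.
On the circular orbit at r = 6590 km, v_c = √(μ/r) = 4.0483 km/s.
Transfer-orbit speed at the same r (vis-viva, a = a_t): v_t = √[μ(2/r − 1/a_t)] = 5.3166 km/s.
Δv₁ = |v_t − v_c| = |5.3166 − 4.0483| = 1.268 km/s.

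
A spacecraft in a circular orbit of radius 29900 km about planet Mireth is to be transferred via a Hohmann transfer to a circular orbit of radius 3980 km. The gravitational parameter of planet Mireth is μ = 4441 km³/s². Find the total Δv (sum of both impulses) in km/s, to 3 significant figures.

Δv = 0.546 km/s

Semi-major axis of the transfer orbit: a_t = (29900 + 3980)/2 = 16940 km.
Circular speed at r₁: v₁ = √(μ/r₁) = √(4441/29900) = 0.3853939 km/s.
Transfer-orbit speed at r₁ (vis-viva): v_a = √[μ(2/r₁ − 1/a_t)] = 0.1868055 km/s.
First burn Δv₁ = |v_a − v₁| = 0.198588 km/s.
Circular speed at r₂: v₂ = √(μ/r₂) = 1.05633 km/s.
Transfer-orbit speed at r₂: v_p = √[μ(2/r₂ − 1/a_t)] = 1.40339 km/s.
Second burn Δv₂ = |v₂ − v_p| = 0.347060 km/s.
Total Δv = Δv₁ + Δv₂ = 0.5456 km/s.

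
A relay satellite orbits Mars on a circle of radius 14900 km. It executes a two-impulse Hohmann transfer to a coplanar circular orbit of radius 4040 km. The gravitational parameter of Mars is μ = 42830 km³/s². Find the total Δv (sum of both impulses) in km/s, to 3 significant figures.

The Hohmann ellipse has a_t = (r₁ + r₂)/2 = 9470 km.
At r₁ the circular-orbit speed is v₁ = √(μ/r₁) = 1.695434 km/s.
On the transfer ellipse at r₁, vis-viva equation gives v_a = √[μ(2/r₁ − 1/a_t)] = 1.107380 km/s.
First burn Δv₁ = |v_a − v₁| = 0.5881 km/s.
Circular speed at r₂: v₂ = √(μ/r₂) = 3.25599 km/s.
Transfer-orbit speed at r₂: v_p = √[μ(2/r₂ − 1/a_t)] = 4.08415 km/s.
Second burn Δv₂ = |v₂ − v_p| = 0.8282 km/s.
Δv = Δv₁ + Δv₂ = 0.5881 + 0.8282 = 1.416 km/s.

Δv = 1.42 km/s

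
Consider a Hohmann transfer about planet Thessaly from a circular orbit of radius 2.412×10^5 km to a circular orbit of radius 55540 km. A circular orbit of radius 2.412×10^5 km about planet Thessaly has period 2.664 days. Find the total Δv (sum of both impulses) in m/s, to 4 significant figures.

From Kepler's third law T² = 4π²r³/μ at r = 2.412×10^5 km, T = 2.664 days = 2.664 × 86400 s = 2.301696×10^5 s: μ = 4π²r³/T² = 1.04567×10^7 km³/s².
Semi-major axis of the transfer orbit: a_t = (2.412×10^5 + 55540)/2 = 1.4837×10^5 km.
Circular speed at r₁: v₁ = √(μ/r₁) = √(1.04567×10^7/2.412×10^5) = 6.5843 km/s.
On the transfer ellipse at r₁, vis-viva gives v_a = √[μ(2/r₁ − 1/a_t)] = 4.0285 km/s.
First burn Δv₁ = |v_a − v₁| = 2.5558 km/s.
At r₂, v₂ = √(μ/r₂) = 13.7213 km/s.
Transfer-orbit speed at r₂: v_p = √[μ(2/r₂ − 1/a_t)] = 17.4949 km/s.
Second burn Δv₂ = |v₂ − v_p| = 3.7736 km/s.
Δv = Δv₁ + Δv₂ = 2.5558 + 3.7736 = 6.329 km/s.

Δv = 6329 m/s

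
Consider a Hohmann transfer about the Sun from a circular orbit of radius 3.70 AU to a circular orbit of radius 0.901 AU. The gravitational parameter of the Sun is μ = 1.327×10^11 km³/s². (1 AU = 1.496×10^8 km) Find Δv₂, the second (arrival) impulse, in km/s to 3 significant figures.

In km: r₁ = 3.70 × 1.496×10^8 = 5.5352×10^8 km; r₂ = 0.901 × 1.496×10^8 = 1.347896×10^8 km.
Transfer-ellipse semi-major axis a_t = (r₁ + r₂)/2 = (5.5352×10^8 + 1.347896×10^8)/2 = 3.441548×10^8 km.
On the circular orbit at r = 1.347896×10^8 km, v_c = √(μ/r) = 31.377 km/s.
Transfer-orbit speed at the same r (vis-viva, a = a_t): v_t = √[μ(2/r − 1/a_t)] = 39.792 km/s.
Δv₂ = |v_t − v_c| = |39.792 − 31.377| = 8.415 km/s.

Δv₂ = 8.42 km/s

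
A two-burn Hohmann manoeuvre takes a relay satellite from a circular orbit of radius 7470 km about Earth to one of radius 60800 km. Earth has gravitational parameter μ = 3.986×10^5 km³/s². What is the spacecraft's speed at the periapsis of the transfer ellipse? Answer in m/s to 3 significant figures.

v = 9750 m/s

The Hohmann ellipse has a_t = (r₁ + r₂)/2 = 34135 km.
At periapsis, r = 7470 km.
From the vis-viva equation, v = √[μ(2/r − 1/a_t)] = 9.749 km/s.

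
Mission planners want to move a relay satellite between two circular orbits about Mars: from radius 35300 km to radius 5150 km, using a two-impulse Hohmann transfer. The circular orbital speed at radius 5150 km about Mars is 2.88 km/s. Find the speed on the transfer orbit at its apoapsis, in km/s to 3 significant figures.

From the circular-orbit relation v² = μ/r at r = 5150 km: μ = v²r = (2.88)² × 5150 = 42716.2 km³/s².
Transfer-ellipse semi-major axis a_t = (r₁ + r₂)/2 = (35300 + 5150)/2 = 20225 km.
The apoapsis of the transfer ellipse is at r = 35300 km.
Vis-viva: v = √[μ(2/r − 1/a_t)] = √[42716.2 × (2/35300 − 1/20225)] = 0.5551 km/s.

v = 0.555 km/s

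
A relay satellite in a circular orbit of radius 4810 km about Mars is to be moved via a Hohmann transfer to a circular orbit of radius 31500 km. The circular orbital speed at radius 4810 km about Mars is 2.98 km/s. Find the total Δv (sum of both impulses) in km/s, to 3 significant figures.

Δv = 1.51 km/s

From the circular-orbit relation v² = μ/r at r = 4810 km: μ = v²r = (2.98)² × 4810 = 42714.7 km³/s².
Transfer-ellipse semi-major axis a_t = (r₁ + r₂)/2 = (4810 + 31500)/2 = 18155 km.
At r₁ the circular-orbit speed is v₁ = √(μ/r₁) = 2.9800 km/s.
On the transfer ellipse at r₁, vis-viva equation gives v_p = √[μ(2/r₁ − 1/a_t)] = 3.9253 km/s.
First burn Δv₁ = |v_p − v₁| = 0.9453 km/s.
At r₂, v₂ = √(μ/r₂) = 1.1645 km/s.
Transfer-orbit speed at r₂: v_a = √[μ(2/r₂ − 1/a_t)] = 0.59939 km/s.
Second burn Δv₂ = |v₂ − v_a| = 0.5651 km/s.
Total Δv = Δv₁ + Δv₂ = 1.510 km/s.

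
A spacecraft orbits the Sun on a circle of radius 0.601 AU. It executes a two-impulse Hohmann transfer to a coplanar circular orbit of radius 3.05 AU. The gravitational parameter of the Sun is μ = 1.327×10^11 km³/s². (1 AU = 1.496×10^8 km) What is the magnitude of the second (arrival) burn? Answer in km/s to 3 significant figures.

In km: r₁ = 0.601 × 1.496×10^8 = 8.99096×10^7 km; r₂ = 3.05 × 1.496×10^8 = 4.5628×10^8 km.
The Hohmann ellipse has a_t = (r₁ + r₂)/2 = 2.730948×10^8 km.
On the circular orbit at r = 4.5628×10^8 km, v_c = √(μ/r) = 17.054 km/s.
Vis-viva on the transfer ellipse at r = 4.5628×10^8 km gives v_t = √[μ(2/r − 1/a_t)] = 9.7851 km/s.
Δv₂ = |v_t − v_c| = |9.7851 − 17.054| = 7.269 km/s.

Δv₂ = 7.27 km/s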